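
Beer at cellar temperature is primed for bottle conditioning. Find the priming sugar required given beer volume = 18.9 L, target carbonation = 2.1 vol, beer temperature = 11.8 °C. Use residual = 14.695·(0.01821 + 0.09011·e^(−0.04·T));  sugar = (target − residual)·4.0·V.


residual = 14.695·(0.01821 + 0.09011·e^(−0.04·11.8)) = 1.0935
sugar = (2.1 − 1.0935)·4.0·18.9

76.0877 g


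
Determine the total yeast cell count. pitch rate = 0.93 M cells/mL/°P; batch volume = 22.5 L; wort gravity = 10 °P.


cells (billions) = rate · V_L · °P
cells = 0.93 · 22.5 · 10

209.2500 billion cells


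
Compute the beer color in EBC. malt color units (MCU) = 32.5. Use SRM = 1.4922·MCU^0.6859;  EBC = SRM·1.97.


SRM = 1.4922·32.5^0.6859 = 16.2490
EBC = 16.2490·1.97

32.0106 EBC


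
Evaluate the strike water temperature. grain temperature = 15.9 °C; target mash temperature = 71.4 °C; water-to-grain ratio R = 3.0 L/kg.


T_strike = (0.41/R)·(T_mash − T_grain) + T_mash
T_strike = (0.41/3.0)·(71.4 − 15.9) + 71.4

78.9850 °C


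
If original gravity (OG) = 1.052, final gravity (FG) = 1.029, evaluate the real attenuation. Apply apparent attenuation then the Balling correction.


AA = (OG−FG)/(OG−1)·100;  RA = AA·0.8192
AA = (1.052 − 1.029)/(1.052 − 1)·100 = 44.2308
RA = 44.2308·0.8192

36.2338 %


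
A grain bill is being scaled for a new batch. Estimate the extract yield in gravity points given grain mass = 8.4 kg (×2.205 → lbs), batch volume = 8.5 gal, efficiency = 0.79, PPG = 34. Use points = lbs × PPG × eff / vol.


lbs = 8.4 × 2.205 = 18.5220
points = 18.5220 × 34 × 0.79 / 8.5

58.5295 points


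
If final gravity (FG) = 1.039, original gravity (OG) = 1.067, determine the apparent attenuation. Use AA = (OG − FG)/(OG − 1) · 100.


AA = (1.067 − 1.039)/(1.067 − 1) · 100

41.7910 %


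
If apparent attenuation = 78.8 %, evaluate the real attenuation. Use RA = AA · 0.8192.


RA = 78.8 · 0.8192

64.5530 %


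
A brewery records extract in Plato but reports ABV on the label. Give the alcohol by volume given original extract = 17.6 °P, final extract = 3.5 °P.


SG = 259/(259 − P);  ABV = (OG − FG)·131.25
OG = 259/(259 − 17.6) = 1.0729
FG = 259/(259 − 3.5) = 1.0137
ABV = (1.0729 − 1.0137)·131.25

7.7712 % ABV


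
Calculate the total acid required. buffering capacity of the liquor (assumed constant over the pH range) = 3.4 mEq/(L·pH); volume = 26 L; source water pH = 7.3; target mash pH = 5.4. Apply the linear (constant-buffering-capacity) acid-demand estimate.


acid = buffering capacity · (pH_source − pH_target) · V
acid = 3.4 · (7.3 − 5.4) · 26

167.9600 mEq


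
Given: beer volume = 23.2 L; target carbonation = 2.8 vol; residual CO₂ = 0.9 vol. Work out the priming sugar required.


sugar = (target − residual)·4.0·V
sugar = (2.8 − 0.9)·4.0·23.2

176.3200 g


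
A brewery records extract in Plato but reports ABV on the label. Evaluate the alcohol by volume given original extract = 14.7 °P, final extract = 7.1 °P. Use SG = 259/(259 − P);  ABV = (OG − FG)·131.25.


OG = 259/(259 − 14.7) = 1.0602
FG = 259/(259 − 7.1) = 1.0282
ABV = (1.0602 − 1.0282)·131.25

4.1982 % ABV


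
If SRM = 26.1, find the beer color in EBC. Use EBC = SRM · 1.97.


EBC = 26.1 · 1.97

51.4170 EBC


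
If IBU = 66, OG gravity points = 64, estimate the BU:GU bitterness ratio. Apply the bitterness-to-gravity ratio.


BU:GU = IBU / OG_points
BU:GU = 66 / 64

1.0312


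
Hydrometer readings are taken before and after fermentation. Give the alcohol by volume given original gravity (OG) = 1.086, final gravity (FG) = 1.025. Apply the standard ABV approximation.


ABV = (OG − FG) · 131.25
ABV = (1.086 − 1.025) · 131.25

8.0063 % ABV


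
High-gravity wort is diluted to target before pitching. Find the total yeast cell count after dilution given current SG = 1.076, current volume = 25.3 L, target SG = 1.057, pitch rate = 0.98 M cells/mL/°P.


V_w = V·((SG_c−1)/(SG_t−1)−1);  °P = 259 − 259/SG_t;  cells = rate·(V+V_w)·°P
V_w = 25.3·((1.076−1)/(1.057−1)−1) = 8.4333
V_final = 25.3 + 8.4333 = 33.7333
°P = 259 − 259/1.057 = 13.9669
cells = 0.98·33.7333·13.9669

461.7267 billion cells


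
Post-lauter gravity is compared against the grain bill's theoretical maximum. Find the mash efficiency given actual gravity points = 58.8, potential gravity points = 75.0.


efficiency = actual / potential × 100
efficiency = 58.8 / 75.0 × 100

78.4000 %


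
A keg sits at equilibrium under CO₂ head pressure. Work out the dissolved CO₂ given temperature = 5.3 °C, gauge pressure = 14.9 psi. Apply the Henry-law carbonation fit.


vols = (P + 14.695)·(0.01821 + 0.09011·e^(−0.04·T))
vols = (14.9 + 14.695)·(0.01821 + 0.09011·e^(−0.04·5.3))

2.6963 volumes


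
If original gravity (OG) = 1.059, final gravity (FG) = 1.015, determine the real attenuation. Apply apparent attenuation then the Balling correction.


AA = (OG−FG)/(OG−1)·100;  RA = AA·0.8192
AA = (1.059 − 1.015)/(1.059 − 1)·100 = 74.5763
RA = 74.5763·0.8192

61.0929 %


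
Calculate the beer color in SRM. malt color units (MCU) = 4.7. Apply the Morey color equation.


SRM = 1.4922 · MCU^0.6859
SRM = 1.4922 · 4.7^0.6859

4.3134 SRM


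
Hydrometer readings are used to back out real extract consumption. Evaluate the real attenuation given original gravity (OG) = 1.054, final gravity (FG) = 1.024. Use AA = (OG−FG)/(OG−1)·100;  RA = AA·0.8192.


AA = (1.054 − 1.024)/(1.054 − 1)·100 = 55.5556
RA = 55.5556·0.8192

45.5111 %


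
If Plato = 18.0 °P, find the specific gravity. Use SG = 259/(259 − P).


SG = 259/(259 − 18.0)

1.0747


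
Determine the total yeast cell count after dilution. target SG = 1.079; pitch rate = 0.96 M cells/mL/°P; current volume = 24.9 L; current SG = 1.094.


V_w = V·((SG_c−1)/(SG_t−1)−1);  °P = 259 − 259/SG_t;  cells = rate·(V+V_w)·°P
V_w = 24.9·((1.094−1)/(1.079−1)−1) = 4.7278
V_final = 24.9 + 4.7278 = 29.6278
°P = 259 − 259/1.079 = 18.9629
cells = 0.96·29.6278·18.9629

539.3575 billion cells


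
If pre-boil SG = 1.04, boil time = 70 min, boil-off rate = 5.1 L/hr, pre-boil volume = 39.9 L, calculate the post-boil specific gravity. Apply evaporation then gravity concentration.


V_post = V_pre − rate·(t/60);  SG_post = 1 + (SG_pre−1)·V_pre/V_post
V_post = 39.9 − 5.1·(70/60) = 33.9500
SG_post = 1 + (1.04 − 1)·39.9/33.9500

1.0470


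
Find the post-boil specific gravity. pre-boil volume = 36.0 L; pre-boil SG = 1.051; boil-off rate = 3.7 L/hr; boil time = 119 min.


V_post = V_pre − rate·(t/60);  SG_post = 1 + (SG_pre−1)·V_pre/V_post
V_post = 36.0 − 3.7·(119/60) = 28.6617
SG_post = 1 + (1.051 − 1)·36.0/28.6617

1.0641


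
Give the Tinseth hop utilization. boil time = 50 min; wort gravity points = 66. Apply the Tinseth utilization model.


U = 1.65·0.000125^(GP/1000) · (1 − e^(−0.04·t))/4.15
bigness = 1.65·0.000125^(66/1000) = 0.9118
boil_factor = (1 − e^(−0.04·50))/4.15 = 0.2084
U = 0.9118 · 0.2084

0.1900


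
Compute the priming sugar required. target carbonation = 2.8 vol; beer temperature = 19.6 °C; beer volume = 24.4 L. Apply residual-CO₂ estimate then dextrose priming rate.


residual = 14.695·(0.01821 + 0.09011·e^(−0.04·T));  sugar = (target − residual)·4.0·V
residual = 14.695·(0.01821 + 0.09011·e^(−0.04·19.6)) = 0.8722
sugar = (2.8 − 0.8722)·4.0·24.4

188.1554 g


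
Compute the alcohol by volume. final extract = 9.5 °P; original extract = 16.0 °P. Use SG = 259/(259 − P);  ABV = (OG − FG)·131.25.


OG = 259/(259 − 16.0) = 1.0658
FG = 259/(259 − 9.5) = 1.0381
ABV = (1.0658 − 1.0381)·131.25

3.6445 % ABV


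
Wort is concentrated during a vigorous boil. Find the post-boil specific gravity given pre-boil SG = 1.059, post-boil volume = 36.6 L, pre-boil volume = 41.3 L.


SG_post = 1 + (SG_pre − 1)·V_pre/V_post
pts_pre = (1.059 − 1)·1000 = 59.0000
pts_post = 59.0000·41.3/36.6 = 66.5765
SG_post = 1 + 66.5765/1000

1.0666


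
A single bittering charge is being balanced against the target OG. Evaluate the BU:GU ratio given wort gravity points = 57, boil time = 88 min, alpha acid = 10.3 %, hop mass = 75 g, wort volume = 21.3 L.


U = 1.65·0.000125^(GP/1000)·(1−e^(−0.04t))/4.15;  IBU = (α/100)·m·U·1000/V;  BU:GU = IBU/GP
U = 1.65·0.000125^(57/1000)·(1−e^(−0.04·88))/4.15 = 0.2312
IBU = (10.3/100)·75·0.2312·1000/21.3 = 83.8358
BU:GU = 83.8358/57

1.4708


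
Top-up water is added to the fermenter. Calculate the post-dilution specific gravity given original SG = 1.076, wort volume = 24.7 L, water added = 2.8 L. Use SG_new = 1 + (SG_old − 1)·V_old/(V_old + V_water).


pts = (1.076 − 1)·1000·24.7/(24.7 + 2.8) = 68.2618
SG_new = 1 + 68.2618/1000

1.0683


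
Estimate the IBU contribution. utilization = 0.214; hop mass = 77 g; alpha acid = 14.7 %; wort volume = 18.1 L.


IBU = (α/100)·mass·U·1000 / V
IBU = (14.7/100)·77·0.214·1000 / 18.1

133.8269 IBU


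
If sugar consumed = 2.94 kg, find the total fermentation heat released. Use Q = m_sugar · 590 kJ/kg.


Q = 2.94 · 590

1734.6000 kJ


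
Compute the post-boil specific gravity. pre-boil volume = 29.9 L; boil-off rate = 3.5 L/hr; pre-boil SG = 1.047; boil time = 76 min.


V_post = V_pre − rate·(t/60);  SG_post = 1 + (SG_pre−1)·V_pre/V_post
V_post = 29.9 − 3.5·(76/60) = 25.4667
SG_post = 1 + (1.047 − 1)·29.9/25.4667

1.0552


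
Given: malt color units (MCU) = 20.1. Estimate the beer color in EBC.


SRM = 1.4922·MCU^0.6859;  EBC = SRM·1.97
SRM = 1.4922·20.1^0.6859 = 11.6866
EBC = 11.6866·1.97

23.0227 EBC


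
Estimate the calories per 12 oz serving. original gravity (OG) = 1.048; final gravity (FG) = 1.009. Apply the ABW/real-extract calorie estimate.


ABW = (OG−FG)·131.25·0.79/FG;  °P = 259 − 259/SG (for OG→OE and FG→AE);  RE = 0.1808·OE + 0.8192·AE;  Cal = (6.9·ABW + 4·(RE−0.1))·FG·3.55
ABW = (1.048 − 1.009)·131.25·0.79/1.009 = 4.0077
OE = 259 − 259/1.048 = 11.8626 °P
AE = 259 − 259/1.009 = 2.3102 °P
RE = 0.1808·11.8626 + 0.8192·2.3102 = 4.0373 °P
Cal = (6.9·4.0077 + 4·(4.0373−0.1))·1.009·3.55

155.4657 kcal


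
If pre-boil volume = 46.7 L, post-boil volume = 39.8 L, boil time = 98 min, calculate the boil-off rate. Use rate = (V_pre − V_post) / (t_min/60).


rate = (46.7 − 39.8) / (98/60)

4.2245 L/hr


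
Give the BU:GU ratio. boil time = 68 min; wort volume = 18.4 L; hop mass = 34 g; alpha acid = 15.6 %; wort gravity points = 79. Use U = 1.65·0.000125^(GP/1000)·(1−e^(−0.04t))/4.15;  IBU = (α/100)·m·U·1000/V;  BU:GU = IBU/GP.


U = 1.65·0.000125^(79/1000)·(1−e^(−0.04·68))/4.15 = 0.1826
IBU = (15.6/100)·34·0.1826·1000/18.4 = 52.6360
BU:GU = 52.6360/79

0.6663


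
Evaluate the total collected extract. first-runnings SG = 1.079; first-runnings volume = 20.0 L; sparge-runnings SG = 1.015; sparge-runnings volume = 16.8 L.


total = Σ (SG_i − 1)·1000·V_i
first = (1.079 − 1)·1000·20.0 = 1580.0000
sparge = (1.015 − 1)·1000·16.8 = 252.0000
total = 1580.0000 + 252.0000

1832.0000 gravity·L


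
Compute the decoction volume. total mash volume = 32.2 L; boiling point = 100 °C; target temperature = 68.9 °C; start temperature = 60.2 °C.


V_dec = V_total·(T_target − T_start)/(T_boil − T_start)
V_dec = 32.2·(68.9 − 60.2)/(100 − 60.2)

7.0387 L


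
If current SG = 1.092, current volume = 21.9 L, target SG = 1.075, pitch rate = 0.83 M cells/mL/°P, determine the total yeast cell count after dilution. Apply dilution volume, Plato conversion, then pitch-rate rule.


V_w = V·((SG_c−1)/(SG_t−1)−1);  °P = 259 − 259/SG_t;  cells = rate·(V+V_w)·°P
V_w = 21.9·((1.092−1)/(1.075−1)−1) = 4.9640
V_final = 21.9 + 4.9640 = 26.8640
°P = 259 − 259/1.075 = 18.0698
cells = 0.83·26.8640·18.0698

402.9038 billion cells


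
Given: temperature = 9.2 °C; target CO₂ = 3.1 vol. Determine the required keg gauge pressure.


psi = vols/(0.01821 + 0.09011·e^(−0.04·T)) − 14.695
psi = 3.1/(0.01821 + 0.09011·e^(−0.04·9.2)) − 14.695

23.7777 psi


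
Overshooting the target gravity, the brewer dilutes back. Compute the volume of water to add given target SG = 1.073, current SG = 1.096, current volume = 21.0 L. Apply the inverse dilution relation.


V_water = V·((SG_curr − 1)/(SG_target − 1) − 1)
V_water = 21.0·((1.096 − 1)/(1.073 − 1) − 1)

6.6164 L


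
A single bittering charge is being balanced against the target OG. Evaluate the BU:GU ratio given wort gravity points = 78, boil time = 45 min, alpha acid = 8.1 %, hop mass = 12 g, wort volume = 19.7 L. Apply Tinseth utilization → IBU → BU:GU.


U = 1.65·0.000125^(GP/1000)·(1−e^(−0.04t))/4.15;  IBU = (α/100)·m·U·1000/V;  BU:GU = IBU/GP
U = 1.65·0.000125^(78/1000)·(1−e^(−0.04·45))/4.15 = 0.1646
IBU = (8.1/100)·12·0.1646·1000/19.7 = 8.1232
BU:GU = 8.1232/78

0.1041


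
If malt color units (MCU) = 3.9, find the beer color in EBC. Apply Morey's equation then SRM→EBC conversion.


SRM = 1.4922·MCU^0.6859;  EBC = SRM·1.97
SRM = 1.4922·3.9^0.6859 = 3.7952
EBC = 3.7952·1.97

7.4766 EBC


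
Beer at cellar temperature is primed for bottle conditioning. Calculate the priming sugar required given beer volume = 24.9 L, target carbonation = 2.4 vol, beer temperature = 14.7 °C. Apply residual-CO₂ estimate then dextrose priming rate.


residual = 14.695·(0.01821 + 0.09011·e^(−0.04·T));  sugar = (target − residual)·4.0·V
residual = 14.695·(0.01821 + 0.09011·e^(−0.04·14.7)) = 1.0031
sugar = (2.4 − 1.0031)·4.0·24.9

139.1325 g


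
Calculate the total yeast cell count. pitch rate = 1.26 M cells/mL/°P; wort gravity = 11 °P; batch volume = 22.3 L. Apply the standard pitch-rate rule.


cells (billions) = rate · V_L · °P
cells = 1.26 · 22.3 · 11

309.0780 billion cells


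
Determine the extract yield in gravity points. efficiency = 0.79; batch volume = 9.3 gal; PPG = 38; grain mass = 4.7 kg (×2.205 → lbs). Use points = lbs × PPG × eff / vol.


lbs = 4.7 × 2.205 = 10.3635
points = 10.3635 × 38 × 0.79 / 9.3

33.4529 points


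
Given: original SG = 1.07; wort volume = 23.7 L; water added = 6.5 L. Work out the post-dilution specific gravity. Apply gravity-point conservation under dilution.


SG_new = 1 + (SG_old − 1)·V_old/(V_old + V_water)
pts = (1.07 − 1)·1000·23.7/(23.7 + 6.5) = 54.9338
SG_new = 1 + 54.9338/1000

1.0549


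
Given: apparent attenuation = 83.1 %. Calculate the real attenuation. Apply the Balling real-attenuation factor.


RA = AA · 0.8192
RA = 83.1 · 0.8192

68.0755 %


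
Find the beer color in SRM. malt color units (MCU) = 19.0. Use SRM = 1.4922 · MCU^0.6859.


SRM = 1.4922 · 19.0^0.6859

11.2441 SRM


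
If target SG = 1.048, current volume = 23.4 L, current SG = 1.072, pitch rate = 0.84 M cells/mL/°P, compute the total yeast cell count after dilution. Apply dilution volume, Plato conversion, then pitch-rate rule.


V_w = V·((SG_c−1)/(SG_t−1)−1);  °P = 259 − 259/SG_t;  cells = rate·(V+V_w)·°P
V_w = 23.4·((1.072−1)/(1.048−1)−1) = 11.7000
V_final = 23.4 + 11.7000 = 35.1000
°P = 259 − 259/1.048 = 11.8626
cells = 0.84·35.1000·11.8626

349.7568 billion cells


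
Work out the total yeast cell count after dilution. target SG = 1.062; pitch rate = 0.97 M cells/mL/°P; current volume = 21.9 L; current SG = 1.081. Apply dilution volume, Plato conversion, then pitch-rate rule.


V_w = V·((SG_c−1)/(SG_t−1)−1);  °P = 259 − 259/SG_t;  cells = rate·(V+V_w)·°P
V_w = 21.9·((1.081−1)/(1.062−1)−1) = 6.7113
V_final = 21.9 + 6.7113 = 28.6113
°P = 259 − 259/1.062 = 15.1205
cells = 0.97·28.6113·15.1205

419.6393 billion cells


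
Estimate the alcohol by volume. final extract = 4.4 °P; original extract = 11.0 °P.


SG = 259/(259 − P);  ABV = (OG − FG)·131.25
OG = 259/(259 − 11.0) = 1.0444
FG = 259/(259 − 4.4) = 1.0173
ABV = (1.0444 − 1.0173)·131.25

3.5533 % ABV


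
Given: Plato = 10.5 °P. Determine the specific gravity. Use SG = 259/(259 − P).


SG = 259/(259 − 10.5)

1.0423


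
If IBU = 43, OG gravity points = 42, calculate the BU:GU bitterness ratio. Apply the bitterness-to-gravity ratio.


BU:GU = IBU / OG_points
BU:GU = 43 / 42

1.0238


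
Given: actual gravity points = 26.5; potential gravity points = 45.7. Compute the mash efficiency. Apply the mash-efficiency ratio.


efficiency = actual / potential × 100
efficiency = 26.5 / 45.7 × 100

57.9869 %


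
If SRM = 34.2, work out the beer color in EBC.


EBC = SRM · 1.97
EBC = 34.2 · 1.97

67.3740 EBC


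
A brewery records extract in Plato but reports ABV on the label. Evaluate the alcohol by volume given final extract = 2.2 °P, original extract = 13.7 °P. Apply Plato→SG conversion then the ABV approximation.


SG = 259/(259 − P);  ABV = (OG − FG)·131.25
OG = 259/(259 − 13.7) = 1.0558
FG = 259/(259 − 2.2) = 1.0086
ABV = (1.0558 − 1.0086)·131.25

6.2059 % ABV


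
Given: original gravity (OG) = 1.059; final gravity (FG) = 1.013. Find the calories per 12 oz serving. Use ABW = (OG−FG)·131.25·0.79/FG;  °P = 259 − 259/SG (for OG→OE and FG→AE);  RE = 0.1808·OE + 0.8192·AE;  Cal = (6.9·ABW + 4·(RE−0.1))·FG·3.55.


ABW = (1.059 − 1.013)·131.25·0.79/1.013 = 4.7084
OE = 259 − 259/1.059 = 14.4297 °P
AE = 259 − 259/1.013 = 3.3238 °P
RE = 0.1808·14.4297 + 0.8192·3.3238 = 5.3317 °P
Cal = (6.9·4.7084 + 4·(5.3317−0.1))·1.013·3.55

192.0883 kcal


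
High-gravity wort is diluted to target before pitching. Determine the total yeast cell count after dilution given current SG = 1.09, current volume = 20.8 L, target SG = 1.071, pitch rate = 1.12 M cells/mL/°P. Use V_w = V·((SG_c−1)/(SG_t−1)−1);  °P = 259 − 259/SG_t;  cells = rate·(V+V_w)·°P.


V_w = 20.8·((1.09−1)/(1.071−1)−1) = 5.5662
V_final = 20.8 + 5.5662 = 26.3662
°P = 259 − 259/1.071 = 17.1699
cells = 1.12·26.3662·17.1699

507.0306 billion cells


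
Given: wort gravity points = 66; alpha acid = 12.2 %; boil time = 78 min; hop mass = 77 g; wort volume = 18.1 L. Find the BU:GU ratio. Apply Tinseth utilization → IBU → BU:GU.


U = 1.65·0.000125^(GP/1000)·(1−e^(−0.04t))/4.15;  IBU = (α/100)·m·U·1000/V;  BU:GU = IBU/GP
U = 1.65·0.000125^(66/1000)·(1−e^(−0.04·78))/4.15 = 0.2100
IBU = (12.2/100)·77·0.2100·1000/18.1 = 108.9909
BU:GU = 108.9909/66

1.6514


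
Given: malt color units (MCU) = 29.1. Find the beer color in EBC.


SRM = 1.4922·MCU^0.6859;  EBC = SRM·1.97
SRM = 1.4922·29.1^0.6859 = 15.0630
EBC = 15.0630·1.97

29.6741 EBC


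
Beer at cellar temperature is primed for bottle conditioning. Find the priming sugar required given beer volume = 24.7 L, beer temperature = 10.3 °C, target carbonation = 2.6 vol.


residual = 14.695·(0.01821 + 0.09011·e^(−0.04·T));  sugar = (target − residual)·4.0·V
residual = 14.695·(0.01821 + 0.09011·e^(−0.04·10.3)) = 1.1446
sugar = (2.6 − 1.1446)·4.0·24.7

143.7912 g


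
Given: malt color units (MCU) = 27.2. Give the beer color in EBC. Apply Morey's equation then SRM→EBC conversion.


SRM = 1.4922·MCU^0.6859;  EBC = SRM·1.97
SRM = 1.4922·27.2^0.6859 = 14.3813
EBC = 14.3813·1.97

28.3311 EBC


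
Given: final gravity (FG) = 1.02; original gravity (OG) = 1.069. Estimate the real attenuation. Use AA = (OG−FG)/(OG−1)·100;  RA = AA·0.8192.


AA = (1.069 − 1.02)/(1.069 − 1)·100 = 71.0145
RA = 71.0145·0.8192

58.1751 %


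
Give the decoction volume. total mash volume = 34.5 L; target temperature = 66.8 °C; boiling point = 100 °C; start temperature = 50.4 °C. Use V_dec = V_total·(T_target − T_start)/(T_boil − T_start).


V_dec = 34.5·(66.8 − 50.4)/(100 − 50.4)

11.4073 L


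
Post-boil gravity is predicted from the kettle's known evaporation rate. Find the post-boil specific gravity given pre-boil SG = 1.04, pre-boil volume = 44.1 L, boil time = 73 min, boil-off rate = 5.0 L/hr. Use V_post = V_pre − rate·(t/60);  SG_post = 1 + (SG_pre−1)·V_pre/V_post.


V_post = 44.1 − 5.0·(73/60) = 38.0167
SG_post = 1 + (1.04 − 1)·44.1/38.0167

1.0464


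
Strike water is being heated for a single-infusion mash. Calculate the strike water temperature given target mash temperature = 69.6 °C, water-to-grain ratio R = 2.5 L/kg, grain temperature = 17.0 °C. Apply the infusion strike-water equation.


T_strike = (0.41/R)·(T_mash − T_grain) + T_mash
T_strike = (0.41/2.5)·(69.6 − 17.0) + 69.6

78.2264 °C


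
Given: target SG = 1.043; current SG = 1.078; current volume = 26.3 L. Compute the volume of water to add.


V_water = V·((SG_curr − 1)/(SG_target − 1) − 1)
V_water = 26.3·((1.078 − 1)/(1.043 − 1) − 1)

21.4070 L


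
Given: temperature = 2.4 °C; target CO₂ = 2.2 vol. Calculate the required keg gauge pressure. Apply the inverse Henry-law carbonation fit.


psi = vols/(0.01821 + 0.09011·e^(−0.04·T)) − 14.695
psi = 2.2/(0.01821 + 0.09011·e^(−0.04·2.4)) − 14.695

7.2892 psi


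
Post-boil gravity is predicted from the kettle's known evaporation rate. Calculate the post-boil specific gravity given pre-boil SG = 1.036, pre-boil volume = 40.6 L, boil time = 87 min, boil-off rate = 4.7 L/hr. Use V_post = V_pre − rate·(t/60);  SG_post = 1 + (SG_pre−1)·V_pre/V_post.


V_post = 40.6 − 4.7·(87/60) = 33.7850
SG_post = 1 + (1.036 − 1)·40.6/33.7850

1.0433


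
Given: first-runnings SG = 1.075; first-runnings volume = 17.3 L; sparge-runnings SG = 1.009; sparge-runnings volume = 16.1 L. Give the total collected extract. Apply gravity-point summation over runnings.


total = Σ (SG_i − 1)·1000·V_i
first = (1.075 − 1)·1000·17.3 = 1297.5000
sparge = (1.009 − 1)·1000·16.1 = 144.9000
total = 1297.5000 + 144.9000

1442.4000 gravity·L


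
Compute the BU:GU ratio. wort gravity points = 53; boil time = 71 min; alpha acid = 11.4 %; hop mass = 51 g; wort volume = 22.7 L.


U = 1.65·0.000125^(GP/1000)·(1−e^(−0.04t))/4.15;  IBU = (α/100)·m·U·1000/V;  BU:GU = IBU/GP
U = 1.65·0.000125^(53/1000)·(1−e^(−0.04·71))/4.15 = 0.2325
IBU = (11.4/100)·51·0.2325·1000/22.7 = 59.5492
BU:GU = 59.5492/53

1.1236


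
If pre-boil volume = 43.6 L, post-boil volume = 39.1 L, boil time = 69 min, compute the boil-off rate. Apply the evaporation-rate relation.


rate = (V_pre − V_post) / (t_min/60)
rate = (43.6 − 39.1) / (69/60)

3.9130 L/hr


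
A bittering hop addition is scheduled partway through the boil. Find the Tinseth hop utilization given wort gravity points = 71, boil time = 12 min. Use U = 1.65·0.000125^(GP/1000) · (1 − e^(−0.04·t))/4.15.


bigness = 1.65·0.000125^(71/1000) = 0.8717
boil_factor = (1 − e^(−0.04·12))/4.15 = 0.0919
U = 0.8717 · 0.0919

0.0801


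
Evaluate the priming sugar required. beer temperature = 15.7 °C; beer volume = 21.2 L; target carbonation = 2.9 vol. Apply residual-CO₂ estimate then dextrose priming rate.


residual = 14.695·(0.01821 + 0.09011·e^(−0.04·T));  sugar = (target − residual)·4.0·V
residual = 14.695·(0.01821 + 0.09011·e^(−0.04·15.7)) = 0.9742
sugar = (2.9 − 0.9742)·4.0·21.2

163.3038 g


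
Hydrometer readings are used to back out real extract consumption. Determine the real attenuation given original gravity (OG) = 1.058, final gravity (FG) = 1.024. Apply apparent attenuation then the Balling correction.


AA = (OG−FG)/(OG−1)·100;  RA = AA·0.8192
AA = (1.058 − 1.024)/(1.058 − 1)·100 = 58.6207
RA = 58.6207·0.8192

48.0221 %


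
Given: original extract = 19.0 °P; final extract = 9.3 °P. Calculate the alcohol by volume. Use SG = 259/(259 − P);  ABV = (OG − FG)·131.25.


OG = 259/(259 − 19.0) = 1.0792
FG = 259/(259 − 9.3) = 1.0372
ABV = (1.0792 − 1.0372)·131.25

5.5023 % ABV


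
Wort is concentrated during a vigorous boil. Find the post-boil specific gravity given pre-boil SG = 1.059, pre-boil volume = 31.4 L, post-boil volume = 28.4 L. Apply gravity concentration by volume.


SG_post = 1 + (SG_pre − 1)·V_pre/V_post
pts_pre = (1.059 − 1)·1000 = 59.0000
pts_post = 59.0000·31.4/28.4 = 65.2324
SG_post = 1 + 65.2324/1000

1.0652


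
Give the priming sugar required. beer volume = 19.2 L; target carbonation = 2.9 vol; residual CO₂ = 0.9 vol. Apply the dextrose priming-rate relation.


sugar = (target − residual)·4.0·V
sugar = (2.9 − 0.9)·4.0·19.2

153.6000 g


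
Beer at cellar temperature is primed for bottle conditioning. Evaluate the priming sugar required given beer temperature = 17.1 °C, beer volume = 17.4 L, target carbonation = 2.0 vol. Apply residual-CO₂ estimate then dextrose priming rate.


residual = 14.695·(0.01821 + 0.09011·e^(−0.04·T));  sugar = (target − residual)·4.0·V
residual = 14.695·(0.01821 + 0.09011·e^(−0.04·17.1)) = 0.9358
sugar = (2.0 − 0.9358)·4.0·17.4

74.0709 g


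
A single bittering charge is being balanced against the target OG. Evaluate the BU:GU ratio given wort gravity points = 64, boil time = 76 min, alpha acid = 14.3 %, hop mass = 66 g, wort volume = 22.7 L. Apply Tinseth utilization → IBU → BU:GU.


U = 1.65·0.000125^(GP/1000)·(1−e^(−0.04t))/4.15;  IBU = (α/100)·m·U·1000/V;  BU:GU = IBU/GP
U = 1.65·0.000125^(64/1000)·(1−e^(−0.04·76))/4.15 = 0.2130
IBU = (14.3/100)·66·0.2130·1000/22.7 = 88.5532
BU:GU = 88.5532/64

1.3836


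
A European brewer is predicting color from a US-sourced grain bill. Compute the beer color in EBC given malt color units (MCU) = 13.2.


SRM = 1.4922·MCU^0.6859;  EBC = SRM·1.97
SRM = 1.4922·13.2^0.6859 = 8.7585
EBC = 8.7585·1.97

17.2542 EBC


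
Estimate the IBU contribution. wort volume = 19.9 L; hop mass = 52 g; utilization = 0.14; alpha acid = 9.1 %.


IBU = (α/100)·mass·U·1000 / V
IBU = (9.1/100)·52·0.14·1000 / 19.9

33.2905 IBU


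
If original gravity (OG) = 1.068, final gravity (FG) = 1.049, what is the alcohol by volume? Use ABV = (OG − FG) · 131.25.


ABV = (1.068 − 1.049) · 131.25

2.4938 % ABV


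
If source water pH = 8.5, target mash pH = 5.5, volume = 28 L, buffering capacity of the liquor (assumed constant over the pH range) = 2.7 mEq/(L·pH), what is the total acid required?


acid = buffering capacity · (pH_source − pH_target) · V
acid = 2.7 · (8.5 − 5.5) · 28

226.8000 mEq


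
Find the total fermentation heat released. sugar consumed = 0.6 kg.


Q = m_sugar · 590 kJ/kg
Q = 0.6 · 590

354.0000 kJ


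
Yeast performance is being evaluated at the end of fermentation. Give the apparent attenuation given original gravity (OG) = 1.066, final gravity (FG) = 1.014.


AA = (OG − FG)/(OG − 1) · 100
AA = (1.066 − 1.014)/(1.066 − 1) · 100

78.7879 %


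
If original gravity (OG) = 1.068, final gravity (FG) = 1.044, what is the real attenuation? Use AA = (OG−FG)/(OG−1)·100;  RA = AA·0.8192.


AA = (1.068 − 1.044)/(1.068 − 1)·100 = 35.2941
RA = 35.2941·0.8192

28.9129 %


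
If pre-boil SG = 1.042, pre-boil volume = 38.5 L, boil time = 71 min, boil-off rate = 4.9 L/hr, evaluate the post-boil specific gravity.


V_post = V_pre − rate·(t/60);  SG_post = 1 + (SG_pre−1)·V_pre/V_post
V_post = 38.5 − 4.9·(71/60) = 32.7017
SG_post = 1 + (1.042 − 1)·38.5/32.7017

1.0494


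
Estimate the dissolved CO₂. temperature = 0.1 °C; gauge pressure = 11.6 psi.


vols = (P + 14.695)·(0.01821 + 0.09011·e^(−0.04·T))
vols = (11.6 + 14.695)·(0.01821 + 0.09011·e^(−0.04·0.1))

2.8388 volumes


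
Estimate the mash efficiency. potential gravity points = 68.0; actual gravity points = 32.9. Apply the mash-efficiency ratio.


efficiency = actual / potential × 100
efficiency = 32.9 / 68.0 × 100

48.3824 %


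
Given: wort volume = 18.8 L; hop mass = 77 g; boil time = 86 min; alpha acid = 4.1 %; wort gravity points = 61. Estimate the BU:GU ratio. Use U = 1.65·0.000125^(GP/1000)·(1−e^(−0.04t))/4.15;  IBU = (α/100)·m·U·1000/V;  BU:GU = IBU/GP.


U = 1.65·0.000125^(61/1000)·(1−e^(−0.04·86))/4.15 = 0.2224
IBU = (4.1/100)·77·0.2224·1000/18.8 = 37.3517
BU:GU = 37.3517/61

0.6123


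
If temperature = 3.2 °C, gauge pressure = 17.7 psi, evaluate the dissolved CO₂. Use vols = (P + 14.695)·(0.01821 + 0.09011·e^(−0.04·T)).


vols = (17.7 + 14.695)·(0.01821 + 0.09011·e^(−0.04·3.2))

3.1583 volumes


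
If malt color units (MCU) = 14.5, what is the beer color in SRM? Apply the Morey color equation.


SRM = 1.4922 · MCU^0.6859
SRM = 1.4922 · 14.5^0.6859

9.3413 SRM


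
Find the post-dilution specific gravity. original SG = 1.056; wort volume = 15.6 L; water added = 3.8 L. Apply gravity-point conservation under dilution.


SG_new = 1 + (SG_old − 1)·V_old/(V_old + V_water)
pts = (1.056 − 1)·1000·15.6/(15.6 + 3.8) = 45.0309
SG_new = 1 + 45.0309/1000

1.0450


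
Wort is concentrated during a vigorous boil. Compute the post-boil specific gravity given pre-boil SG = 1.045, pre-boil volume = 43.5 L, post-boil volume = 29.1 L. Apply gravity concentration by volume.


SG_post = 1 + (SG_pre − 1)·V_pre/V_post
pts_pre = (1.045 − 1)·1000 = 45.0000
pts_post = 45.0000·43.5/29.1 = 67.2680
SG_post = 1 + 67.2680/1000

1.0673


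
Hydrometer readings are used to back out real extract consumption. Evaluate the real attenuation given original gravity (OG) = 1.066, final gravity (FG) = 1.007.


AA = (OG−FG)/(OG−1)·100;  RA = AA·0.8192
AA = (1.066 − 1.007)/(1.066 − 1)·100 = 89.3939
RA = 89.3939·0.8192

73.2315 %


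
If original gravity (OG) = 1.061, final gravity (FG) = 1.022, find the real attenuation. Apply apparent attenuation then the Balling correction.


AA = (OG−FG)/(OG−1)·100;  RA = AA·0.8192
AA = (1.061 − 1.022)/(1.061 − 1)·100 = 63.9344
RA = 63.9344·0.8192

52.3751 %


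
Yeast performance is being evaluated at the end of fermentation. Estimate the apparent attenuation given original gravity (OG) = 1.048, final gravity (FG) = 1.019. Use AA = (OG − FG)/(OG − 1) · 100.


AA = (1.048 − 1.019)/(1.048 − 1) · 100

60.4167 %


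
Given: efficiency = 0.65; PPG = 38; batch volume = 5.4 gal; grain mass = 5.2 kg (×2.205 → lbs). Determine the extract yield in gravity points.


points = lbs × PPG × eff / vol
lbs = 5.2 × 2.205 = 11.4660
points = 11.4660 × 38 × 0.65 / 5.4

52.4463 points


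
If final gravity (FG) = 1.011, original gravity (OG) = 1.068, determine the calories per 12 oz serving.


ABW = (OG−FG)·131.25·0.79/FG;  °P = 259 − 259/SG (for OG→OE and FG→AE);  RE = 0.1808·OE + 0.8192·AE;  Cal = (6.9·ABW + 4·(RE−0.1))·FG·3.55
ABW = (1.068 − 1.011)·131.25·0.79/1.011 = 5.8459
OE = 259 − 259/1.068 = 16.4906 °P
AE = 259 − 259/1.011 = 2.8180 °P
RE = 0.1808·16.4906 + 0.8192·2.8180 = 5.2900 °P
Cal = (6.9·5.8459 + 4·(5.2900−0.1))·1.011·3.55

219.2789 kcal


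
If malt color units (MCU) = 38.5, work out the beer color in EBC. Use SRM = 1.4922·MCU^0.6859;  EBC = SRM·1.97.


SRM = 1.4922·38.5^0.6859 = 18.2513
EBC = 18.2513·1.97

35.9551 EBC


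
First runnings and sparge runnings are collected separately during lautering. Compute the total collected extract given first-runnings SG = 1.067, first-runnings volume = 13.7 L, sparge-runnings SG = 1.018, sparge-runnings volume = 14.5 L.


total = Σ (SG_i − 1)·1000·V_i
first = (1.067 − 1)·1000·13.7 = 917.9000
sparge = (1.018 − 1)·1000·14.5 = 261.0000
total = 917.9000 + 261.0000

1178.9000 gravity·L


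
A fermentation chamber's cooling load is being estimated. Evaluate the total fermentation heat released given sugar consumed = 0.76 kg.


Q = m_sugar · 590 kJ/kg
Q = 0.76 · 590

448.4000 kJ


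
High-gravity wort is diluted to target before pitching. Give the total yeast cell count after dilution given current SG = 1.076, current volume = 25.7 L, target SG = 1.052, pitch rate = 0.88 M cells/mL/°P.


V_w = V·((SG_c−1)/(SG_t−1)−1);  °P = 259 − 259/SG_t;  cells = rate·(V+V_w)·°P
V_w = 25.7·((1.076−1)/(1.052−1)−1) = 11.8615
V_final = 25.7 + 11.8615 = 37.5615
°P = 259 − 259/1.052 = 12.8023
cells = 0.88·37.5615·12.8023

423.1686 billion cells


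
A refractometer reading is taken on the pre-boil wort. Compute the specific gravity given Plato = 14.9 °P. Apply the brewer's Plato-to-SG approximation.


SG = 259/(259 − P)
SG = 259/(259 − 14.9)

1.0610


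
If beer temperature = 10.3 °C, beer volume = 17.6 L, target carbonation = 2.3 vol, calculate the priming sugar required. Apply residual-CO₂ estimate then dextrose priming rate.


residual = 14.695·(0.01821 + 0.09011·e^(−0.04·T));  sugar = (target − residual)·4.0·V
residual = 14.695·(0.01821 + 0.09011·e^(−0.04·10.3)) = 1.1446
sugar = (2.3 − 1.1446)·4.0·17.6

81.3385 g


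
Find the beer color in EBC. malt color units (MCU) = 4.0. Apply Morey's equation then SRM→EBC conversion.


SRM = 1.4922·MCU^0.6859;  EBC = SRM·1.97
SRM = 1.4922·4.0^0.6859 = 3.8617
EBC = 3.8617·1.97

7.6076 EBC


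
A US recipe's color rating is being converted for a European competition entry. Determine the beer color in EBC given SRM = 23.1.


EBC = SRM · 1.97
EBC = 23.1 · 1.97

45.5070 EBC


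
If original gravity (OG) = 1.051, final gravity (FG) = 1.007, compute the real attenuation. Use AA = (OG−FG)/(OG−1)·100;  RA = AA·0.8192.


AA = (1.051 − 1.007)/(1.051 − 1)·100 = 86.2745
RA = 86.2745·0.8192

70.6761 %


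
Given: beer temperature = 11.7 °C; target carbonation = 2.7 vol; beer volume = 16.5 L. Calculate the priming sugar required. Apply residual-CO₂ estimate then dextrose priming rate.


residual = 14.695·(0.01821 + 0.09011·e^(−0.04·T));  sugar = (target − residual)·4.0·V
residual = 14.695·(0.01821 + 0.09011·e^(−0.04·11.7)) = 1.0969
sugar = (2.7 − 1.0969)·4.0·16.5

105.8072 g


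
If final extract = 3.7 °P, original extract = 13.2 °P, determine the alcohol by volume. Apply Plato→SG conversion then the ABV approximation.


SG = 259/(259 − P);  ABV = (OG − FG)·131.25
OG = 259/(259 − 13.2) = 1.0537
FG = 259/(259 − 3.7) = 1.0145
ABV = (1.0537 − 1.0145)·131.25

5.1462 % ABV


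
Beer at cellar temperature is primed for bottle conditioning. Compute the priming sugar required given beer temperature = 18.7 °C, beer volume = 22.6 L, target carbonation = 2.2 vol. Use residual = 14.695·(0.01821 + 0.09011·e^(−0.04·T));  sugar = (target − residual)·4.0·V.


residual = 14.695·(0.01821 + 0.09011·e^(−0.04·18.7)) = 0.8943
sugar = (2.2 − 0.8943)·4.0·22.6

118.0317 g


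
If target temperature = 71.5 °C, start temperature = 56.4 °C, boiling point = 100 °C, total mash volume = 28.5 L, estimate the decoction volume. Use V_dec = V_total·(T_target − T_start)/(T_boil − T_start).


V_dec = 28.5·(71.5 − 56.4)/(100 − 56.4)

9.8704 L


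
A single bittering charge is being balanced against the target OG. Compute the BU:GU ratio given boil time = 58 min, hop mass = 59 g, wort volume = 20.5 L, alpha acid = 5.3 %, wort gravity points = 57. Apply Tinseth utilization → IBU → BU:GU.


U = 1.65·0.000125^(GP/1000)·(1−e^(−0.04t))/4.15;  IBU = (α/100)·m·U·1000/V;  BU:GU = IBU/GP
U = 1.65·0.000125^(57/1000)·(1−e^(−0.04·58))/4.15 = 0.2148
IBU = (5.3/100)·59·0.2148·1000/20.5 = 32.7649
BU:GU = 32.7649/57

0.5748


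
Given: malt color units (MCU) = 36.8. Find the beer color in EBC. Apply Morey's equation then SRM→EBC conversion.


SRM = 1.4922·MCU^0.6859;  EBC = SRM·1.97
SRM = 1.4922·36.8^0.6859 = 17.6947
EBC = 17.6947·1.97

34.8585 EBC


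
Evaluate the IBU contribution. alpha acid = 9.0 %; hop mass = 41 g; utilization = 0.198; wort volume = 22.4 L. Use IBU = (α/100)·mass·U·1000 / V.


IBU = (9.0/100)·41·0.198·1000 / 22.4

32.6170 IBU


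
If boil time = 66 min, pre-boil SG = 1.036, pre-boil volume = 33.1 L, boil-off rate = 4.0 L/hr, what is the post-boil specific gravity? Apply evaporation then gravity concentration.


V_post = V_pre − rate·(t/60);  SG_post = 1 + (SG_pre−1)·V_pre/V_post
V_post = 33.1 − 4.0·(66/60) = 28.7000
SG_post = 1 + (1.036 − 1)·33.1/28.7000

1.0415


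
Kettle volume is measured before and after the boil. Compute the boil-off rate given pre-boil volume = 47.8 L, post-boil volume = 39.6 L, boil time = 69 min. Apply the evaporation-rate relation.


rate = (V_pre − V_post) / (t_min/60)
rate = (47.8 − 39.6) / (69/60)

7.1304 L/hr


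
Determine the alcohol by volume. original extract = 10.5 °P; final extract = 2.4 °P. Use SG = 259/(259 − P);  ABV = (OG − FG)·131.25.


OG = 259/(259 − 10.5) = 1.0423
FG = 259/(259 − 2.4) = 1.0094
ABV = (1.0423 − 1.0094)·131.25

4.3182 % ABV


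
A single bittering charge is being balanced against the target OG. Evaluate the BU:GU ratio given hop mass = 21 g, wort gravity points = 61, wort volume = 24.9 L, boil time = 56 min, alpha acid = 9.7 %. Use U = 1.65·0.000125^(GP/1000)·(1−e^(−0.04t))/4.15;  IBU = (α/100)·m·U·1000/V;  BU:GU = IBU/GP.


U = 1.65·0.000125^(61/1000)·(1−e^(−0.04·56))/4.15 = 0.2053
IBU = (9.7/100)·21·0.2053·1000/24.9 = 16.7979
BU:GU = 16.7979/61

0.2754


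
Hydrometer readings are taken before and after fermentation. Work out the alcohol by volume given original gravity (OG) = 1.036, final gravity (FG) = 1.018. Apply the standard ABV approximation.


ABV = (OG − FG) · 131.25
ABV = (1.036 − 1.018) · 131.25

2.3625 % ABV


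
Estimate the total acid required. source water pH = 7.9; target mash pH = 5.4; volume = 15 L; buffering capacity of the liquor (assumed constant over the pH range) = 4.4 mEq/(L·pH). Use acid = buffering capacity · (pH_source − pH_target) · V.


acid = 4.4 · (7.9 − 5.4) · 15

165.0000 mEq


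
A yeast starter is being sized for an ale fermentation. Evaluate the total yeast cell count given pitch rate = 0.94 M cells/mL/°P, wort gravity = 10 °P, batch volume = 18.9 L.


cells (billions) = rate · V_L · °P
cells = 0.94 · 18.9 · 10

177.6600 billion cells


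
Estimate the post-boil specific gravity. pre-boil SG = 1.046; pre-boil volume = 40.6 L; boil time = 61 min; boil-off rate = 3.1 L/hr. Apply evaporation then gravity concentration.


V_post = V_pre − rate·(t/60);  SG_post = 1 + (SG_pre−1)·V_pre/V_post
V_post = 40.6 − 3.1·(61/60) = 37.4483
SG_post = 1 + (1.046 − 1)·40.6/37.4483

1.0499


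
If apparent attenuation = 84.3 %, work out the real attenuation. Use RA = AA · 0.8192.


RA = 84.3 · 0.8192

69.0586 %


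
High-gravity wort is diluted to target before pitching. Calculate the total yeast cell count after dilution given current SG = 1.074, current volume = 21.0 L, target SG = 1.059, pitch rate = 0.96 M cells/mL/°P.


V_w = V·((SG_c−1)/(SG_t−1)−1);  °P = 259 − 259/SG_t;  cells = rate·(V+V_w)·°P
V_w = 21.0·((1.074−1)/(1.059−1)−1) = 5.3390
V_final = 21.0 + 5.3390 = 26.3390
°P = 259 − 259/1.059 = 14.4297
cells = 0.96·26.3390·14.4297

364.8598 billion cells


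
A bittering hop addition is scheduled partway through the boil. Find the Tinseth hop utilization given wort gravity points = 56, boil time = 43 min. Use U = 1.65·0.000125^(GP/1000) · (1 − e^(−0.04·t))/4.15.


bigness = 1.65·0.000125^(56/1000) = 0.9975
boil_factor = (1 − e^(−0.04·43))/4.15 = 0.1978
U = 0.9975 · 0.1978

0.1973


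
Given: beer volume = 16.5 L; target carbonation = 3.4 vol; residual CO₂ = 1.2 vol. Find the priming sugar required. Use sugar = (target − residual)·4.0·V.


sugar = (3.4 − 1.2)·4.0·16.5

145.2000 g
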